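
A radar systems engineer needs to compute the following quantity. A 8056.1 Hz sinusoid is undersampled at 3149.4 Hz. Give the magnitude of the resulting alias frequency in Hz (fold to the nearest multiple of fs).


Compute the nearest integer multiple of fs to the signal:
n = round(8056.1 / 3149.4) = 3
f_alias = |8056.1 - 3 * 3149.4|
        = |8056.1 - 9448.2|
        = 1392.1 Hz

1392.1


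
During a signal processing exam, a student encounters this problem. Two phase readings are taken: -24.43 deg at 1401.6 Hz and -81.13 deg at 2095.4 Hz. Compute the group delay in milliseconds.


Group delay from phase difference:
tau = -d(phi)/d(omega)
d(phi) = -56.7 deg = -0.989602 rad
d(omega) = 2*pi*(2095.4 - 1401.6) = 4359.274 rad/s
tau = -(-0.989602) / 4359.274
    = 0.227 ms

0.227 ms


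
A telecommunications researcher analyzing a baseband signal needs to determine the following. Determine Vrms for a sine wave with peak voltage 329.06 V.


RMS voltage for a sinusoidal waveform:
V_rms = V_peak / sqrt(2)
      = 329.06 / 1.414214
      = 232.681 V

232.681 V


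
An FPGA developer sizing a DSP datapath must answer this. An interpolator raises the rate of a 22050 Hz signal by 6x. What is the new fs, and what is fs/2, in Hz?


Step 1 — output sample rate after interpolation by L:
fs_out = L * fs_in = 6 * 22050 = 132300 Hz

Step 2 — Nyquist frequency of the output stream:
f_Nyq = fs_out / 2 = 132300 / 2 = 66150.0 Hz

fs_out = 132300 Hz; f_Nyquist = 66150.0 Hz


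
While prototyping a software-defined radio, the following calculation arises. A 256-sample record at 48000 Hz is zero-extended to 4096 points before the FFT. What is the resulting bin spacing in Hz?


Frequency resolution after zero-padding:
N_padded = 256 * 16 = 4096
df = fs / N_padded
   = 48000 / 4096
   = 11.7188 Hz

11.7188 Hz


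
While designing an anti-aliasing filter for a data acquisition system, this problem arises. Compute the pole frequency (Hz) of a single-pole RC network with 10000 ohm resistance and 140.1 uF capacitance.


Cutoff frequency of a first-order RC filter:
fc = 1 / (2 * pi * R * C)
C = 140.1 uF = 0.0001401 F
fc = 1 / (2 * pi * 10000 * 0.0001401)
   = 1 / 8.8027426153586
   = 0.113601 Hz

0.113601 Hz


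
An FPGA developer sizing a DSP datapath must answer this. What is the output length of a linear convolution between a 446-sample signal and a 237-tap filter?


Linear convolution output length:
L = N + M - 1
  = 446 + 237 - 1
  = 682 samples

682


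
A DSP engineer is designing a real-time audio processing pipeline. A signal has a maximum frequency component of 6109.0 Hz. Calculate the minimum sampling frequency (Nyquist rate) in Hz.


The Nyquist rate is twice the maximum frequency component.
fs_min = 2 * fmax
      = 2 * 6109.0
      = 12218.0 Hz

12218.0


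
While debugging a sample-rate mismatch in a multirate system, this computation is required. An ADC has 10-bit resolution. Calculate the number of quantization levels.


Number of quantization levels = 2^N
= 2^10
= 1024

1024


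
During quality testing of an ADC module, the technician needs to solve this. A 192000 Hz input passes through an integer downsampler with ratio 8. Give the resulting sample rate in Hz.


Decimation reduces the sample rate:
fs_out = fs_in / M
       = 192000 / 8
       = 24000.0 Hz

24000.0 Hz


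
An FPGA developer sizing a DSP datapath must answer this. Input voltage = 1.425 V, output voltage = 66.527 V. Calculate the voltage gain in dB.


Voltage gain in dB:
G = 20 * log10(Vout / Vin)
  = 20 * log10(66.527 / 1.425)
  = 20 * log10(46.685614)
  = 20 * 1.669183
  = 33.38 dB

33.38 dB


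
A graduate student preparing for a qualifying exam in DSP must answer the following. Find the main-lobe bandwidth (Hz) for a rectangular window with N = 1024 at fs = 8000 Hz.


Main lobe width for a rectangular window:
Width = 2 * fs / N
      = 2 * 8000 / 1024
      = 16000 / 1024
      = 15.625 Hz

15.625 Hz


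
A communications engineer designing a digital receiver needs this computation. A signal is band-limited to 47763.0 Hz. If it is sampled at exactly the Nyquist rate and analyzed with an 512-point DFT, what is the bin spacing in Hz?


Step 1 — Nyquist sampling rate:
fs = 2 * fmax = 2 * 47763.0 = 95526.0 Hz

Step 2 — DFT bin spacing:
df = fs / N = 95526.0 / 512 = 186.5742 Hz

186.5742 Hz


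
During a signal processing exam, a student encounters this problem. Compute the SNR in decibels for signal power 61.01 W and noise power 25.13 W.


SNR in decibels:
SNR = 10 * log10(Ps / Pn)
    = 10 * log10(61.01 / 25.13)
    = 10 * log10(2.4278)
    = 10 * 0.3852
    = 3.85 dB

3.85 dB


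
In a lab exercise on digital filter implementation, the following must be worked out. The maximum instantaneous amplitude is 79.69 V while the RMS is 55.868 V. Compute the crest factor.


Crest factor is the ratio of peak to RMS:
CF = V_peak / V_rms
   = 79.69 / 55.868
   = 1.4264

1.4264


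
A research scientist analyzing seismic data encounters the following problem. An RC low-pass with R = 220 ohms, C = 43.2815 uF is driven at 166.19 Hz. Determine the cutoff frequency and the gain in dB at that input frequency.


Step 1 — cutoff frequency:
fc = 1 / (2*pi*R*C)
C = 43.2815 uF = 4.32815e-05 F
fc = 1 / (2*pi*220*4.32815e-05)
   = 16.7146 Hz

Step 2 — magnitude at f = 166.19 Hz:
|H(f)| = 1 / sqrt(1 + (f/fc)^2)
f/fc = 166.19 / 16.7146 = 9.942804
|H| = 1 / sqrt(1 + 98.859351) = 0.1000704
|H|_dB = 20*log10(0.1000704) = -19.99 dB

fc = 16.7146 Hz; |H(166.19 Hz)| = -19.99 dB


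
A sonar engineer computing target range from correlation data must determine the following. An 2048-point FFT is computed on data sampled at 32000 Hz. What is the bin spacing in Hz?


DFT frequency resolution:
df = fs / N
   = 32000 / 2048
   = 15.625 Hz

15.625 Hz


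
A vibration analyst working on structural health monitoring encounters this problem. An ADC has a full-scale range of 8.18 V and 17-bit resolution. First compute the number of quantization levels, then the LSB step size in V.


Step 1 — number of quantization levels:
L = 2^N = 2^17 = 131072

Step 2 — LSB step size:
delta = Vfs / L
      = 8.18 / 131072
      = 6.241e-05 V

Levels = 131072; step size = 6.241e-05 V


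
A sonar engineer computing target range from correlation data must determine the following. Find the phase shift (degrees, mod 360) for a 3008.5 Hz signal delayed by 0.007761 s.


Phase shift from frequency and time delay:
phi = 360 * f * t_delay
    = 360 * 3008.5 * 0.007761
    = 8405.63 degrees
    mod 360 = 125.63 degrees

125.63 degrees


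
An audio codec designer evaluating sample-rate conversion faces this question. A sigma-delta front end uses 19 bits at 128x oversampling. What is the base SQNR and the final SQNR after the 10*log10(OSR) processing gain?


Step 1 — baseline SQNR at Nyquist:
SQNR_base = 6.02*N + 1.76
          = 6.02*19 + 1.76
          = 116.14 dB

Step 2 — oversampling processing gain:
G = 10*log10(OSR) = 10*log10(128) = 21.07 dB

Step 3 — total:
SQNR_total = 116.14 + 21.07 = 137.21 dB

Base SQNR = 116.14 dB; oversampled SQNR = 137.21 dB


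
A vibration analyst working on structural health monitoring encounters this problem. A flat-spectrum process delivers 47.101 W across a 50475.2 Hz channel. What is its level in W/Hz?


Power spectral density:
PSD = P / BW
    = 47.101 / 50475.2
    = 0.00093315 W/Hz

0.00093315 W/Hz


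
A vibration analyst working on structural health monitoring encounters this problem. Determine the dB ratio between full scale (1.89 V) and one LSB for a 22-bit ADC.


Dynamic range from full-scale to LSB:
V_min = V_max / 2^bits = 1.89 / 2^22
DR = 20 * log10(V_max / V_min)
   = 20 * log10(2^22)
   = 20 * 22 * log10(2)
   = 132.45 dB

132.45 dB


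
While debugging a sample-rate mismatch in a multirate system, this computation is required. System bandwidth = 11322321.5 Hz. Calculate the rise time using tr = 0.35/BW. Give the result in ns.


Rise time from bandwidth relationship:
tr = 0.35 / BW
   = 0.35 / 11322321.5
   = 3.091238842e-08 s
   = 30.9124 ns

30.9124 ns


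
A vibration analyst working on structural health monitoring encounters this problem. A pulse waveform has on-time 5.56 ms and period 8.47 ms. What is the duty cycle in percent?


Duty cycle as a percentage:
DC = (t_on / T) * 100
   = (5.56 / 8.47) * 100
   = 0.656434 * 100
   = 65.64 %

65.64 %


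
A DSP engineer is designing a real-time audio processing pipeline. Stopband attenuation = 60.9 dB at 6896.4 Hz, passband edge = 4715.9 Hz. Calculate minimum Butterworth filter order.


Butterworth filter order formula:
n = log10(10^(A/10) - 1) / (2 * log10(f_stop/f_pass))
10^(60.9/10) - 1 = 1230267.7708
f_stop/f_pass = 6896.4 / 4715.9 = 1.4624
n = 18.4481 -> ceil = 19

19


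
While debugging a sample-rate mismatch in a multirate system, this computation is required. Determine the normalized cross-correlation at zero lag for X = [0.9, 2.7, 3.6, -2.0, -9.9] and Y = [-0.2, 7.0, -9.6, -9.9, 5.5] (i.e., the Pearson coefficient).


Pearson correlation coefficient (population):
r = cov(X,Y) / (std(X) * std(Y))
Mean X = -0.94, Mean Y = -1.44
Cov(X,Y) = -11.4516
Std(X) = 4.871386, Std(Y) = 7.1985
r = -0.3266

-0.3266


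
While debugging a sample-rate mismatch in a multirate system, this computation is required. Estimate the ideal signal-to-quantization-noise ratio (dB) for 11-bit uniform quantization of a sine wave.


Theoretical SNR for a full-scale sinusoid:
SNR = 6.02 * N + 1.76
    = 6.02 * 11 + 1.76
    = 66.22 + 1.76
    = 67.98 dB

67.98 dB


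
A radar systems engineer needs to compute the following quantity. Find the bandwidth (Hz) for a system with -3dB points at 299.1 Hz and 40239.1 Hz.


Bandwidth is the difference of -3dB frequencies:
BW = f_high - f_low
   = 40239.1 - 299.1
   = 39940.0 Hz

39940.0 Hz


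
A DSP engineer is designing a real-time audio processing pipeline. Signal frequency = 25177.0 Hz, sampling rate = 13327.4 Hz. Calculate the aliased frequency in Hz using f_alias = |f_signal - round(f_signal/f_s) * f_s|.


Compute the nearest integer multiple of fs to the signal:
n = round(25177.0 / 13327.4) = 2
f_alias = |25177.0 - 2 * 13327.4|
        = |25177.0 - 26654.8|
        = 1477.8 Hz

1477.8


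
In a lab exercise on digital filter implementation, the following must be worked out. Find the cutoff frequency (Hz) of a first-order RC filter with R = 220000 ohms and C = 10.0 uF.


Cutoff frequency of a first-order RC filter:
fc = 1 / (2 * pi * R * C)
C = 10.0 uF = 1e-05 F
fc = 1 / (2 * pi * 220000 * 1e-05)
   = 1 / 13.823007675795
   = 0.072343 Hz

0.072343 Hz


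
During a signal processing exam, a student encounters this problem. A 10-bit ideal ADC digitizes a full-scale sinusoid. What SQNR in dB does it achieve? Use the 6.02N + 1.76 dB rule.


Theoretical SNR for a full-scale sinusoid:
SNR = 6.02 * N + 1.76
    = 6.02 * 10 + 1.76
    = 60.2 + 1.76
    = 61.96 dB

61.96 dB


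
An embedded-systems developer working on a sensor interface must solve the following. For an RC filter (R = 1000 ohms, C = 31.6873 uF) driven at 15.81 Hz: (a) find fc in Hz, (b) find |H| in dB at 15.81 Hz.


Step 1 — cutoff frequency:
fc = 1 / (2*pi*R*C)
C = 31.6873 uF = 3.16873e-05 F
fc = 1 / (2*pi*1000*3.16873e-05)
   = 5.02267 Hz

Step 2 — magnitude at f = 15.81 Hz:
|H(f)| = 1 / sqrt(1 + (f/fc)^2)
f/fc = 15.81 / 5.02267 = 3.147728
|H| = 1 / sqrt(1 + 9.908192) = 0.3027775
|H|_dB = 20*log10(0.3027775) = -10.38 dB

fc = 5.02267 Hz; |H(15.81 Hz)| = -10.38 dB


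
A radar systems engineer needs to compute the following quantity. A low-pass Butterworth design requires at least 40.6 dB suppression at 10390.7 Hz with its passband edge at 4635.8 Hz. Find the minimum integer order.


Butterworth filter order formula:
n = log10(10^(A/10) - 1) / (2 * log10(f_stop/f_pass))
10^(40.6/10) - 1 = 11480.5362
f_stop/f_pass = 10390.7 / 4635.8 = 2.2414
n = 5.7913 -> ceil = 6

6


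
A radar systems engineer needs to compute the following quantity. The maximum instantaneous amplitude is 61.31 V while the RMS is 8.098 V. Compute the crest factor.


Crest factor is the ratio of peak to RMS:
CF = V_peak / V_rms
   = 61.31 / 8.098
   = 7.571

7.571


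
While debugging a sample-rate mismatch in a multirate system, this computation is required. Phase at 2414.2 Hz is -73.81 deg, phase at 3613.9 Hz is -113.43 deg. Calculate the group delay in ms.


Group delay from phase difference:
tau = -d(phi)/d(omega)
d(phi) = -39.62 deg = -0.691499 rad
d(omega) = 2*pi*(3613.9 - 2414.2) = 7537.9374 rad/s
tau = -(-0.691499) / 7537.9374
    = 0.0917 ms

0.0917 ms


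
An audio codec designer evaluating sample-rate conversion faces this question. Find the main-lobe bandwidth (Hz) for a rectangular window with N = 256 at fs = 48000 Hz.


Main lobe width for a rectangular window:
Width = 2 * fs / N
      = 2 * 48000 / 256
      = 96000 / 256
      = 375.0 Hz

375.0 Hz


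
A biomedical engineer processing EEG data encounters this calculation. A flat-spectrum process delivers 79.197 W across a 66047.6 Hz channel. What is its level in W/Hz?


Power spectral density:
PSD = P / BW
    = 79.197 / 66047.6
    = 0.00119909 W/Hz

0.00119909 W/Hz


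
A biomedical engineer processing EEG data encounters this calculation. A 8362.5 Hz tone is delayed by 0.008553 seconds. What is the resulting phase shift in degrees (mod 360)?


Phase shift from frequency and time delay:
phi = 360 * f * t_delay
    = 360 * 8362.5 * 0.008553
    = 25748.81 degrees
    mod 360 = 188.81 degrees

188.81 degrees


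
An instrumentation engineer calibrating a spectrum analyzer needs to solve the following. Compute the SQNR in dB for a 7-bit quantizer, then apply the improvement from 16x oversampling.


Step 1 — baseline SQNR at Nyquist:
SQNR_base = 6.02*N + 1.76
          = 6.02*7 + 1.76
          = 43.9 dB

Step 2 — oversampling processing gain:
G = 10*log10(OSR) = 10*log10(16) = 12.04 dB

Step 3 — total:
SQNR_total = 43.9 + 12.04 = 55.94 dB

Base SQNR = 43.9 dB; oversampled SQNR = 55.94 dB


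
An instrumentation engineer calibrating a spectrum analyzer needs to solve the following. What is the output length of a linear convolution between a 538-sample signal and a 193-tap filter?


Linear convolution output length:
L = N + M - 1
  = 538 + 193 - 1
  = 730 samples

730


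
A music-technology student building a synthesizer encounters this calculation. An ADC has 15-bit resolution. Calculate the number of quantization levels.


Number of quantization levels = 2^N
= 2^15
= 32768

32768


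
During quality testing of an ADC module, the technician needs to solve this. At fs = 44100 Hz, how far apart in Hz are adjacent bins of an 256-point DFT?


DFT frequency resolution:
df = fs / N
   = 44100 / 256
   = 172.2656 Hz

172.2656 Hz


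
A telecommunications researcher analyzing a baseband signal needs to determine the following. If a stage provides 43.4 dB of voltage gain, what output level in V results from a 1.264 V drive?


Output voltage from dB gain:
V_out = V_in * 10^(gain_dB / 20)
      = 1.264 * 10^(43.4 / 20)
      = 1.264 * 147.910839
      = 186.9593 V

186.9593 V


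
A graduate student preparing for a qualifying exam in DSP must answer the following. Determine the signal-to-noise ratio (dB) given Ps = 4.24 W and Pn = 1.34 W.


SNR in decibels:
SNR = 10 * log10(Ps / Pn)
    = 10 * log10(4.24 / 1.34)
    = 10 * log10(3.1642)
    = 10 * 0.5003
    = 5.0 dB

5.0 dB


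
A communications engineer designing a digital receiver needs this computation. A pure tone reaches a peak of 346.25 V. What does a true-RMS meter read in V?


RMS voltage for a sinusoidal waveform:
V_rms = V_peak / sqrt(2)
      = 346.25 / 1.414214
      = 244.836 V

244.836 V


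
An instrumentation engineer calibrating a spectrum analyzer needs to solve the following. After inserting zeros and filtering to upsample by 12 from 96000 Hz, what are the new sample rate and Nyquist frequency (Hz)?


Step 1 — output sample rate after interpolation by L:
fs_out = L * fs_in = 12 * 96000 = 1152000 Hz

Step 2 — Nyquist frequency of the output stream:
f_Nyq = fs_out / 2 = 1152000 / 2 = 576000.0 Hz

fs_out = 1152000 Hz; f_Nyquist = 576000.0 Hz


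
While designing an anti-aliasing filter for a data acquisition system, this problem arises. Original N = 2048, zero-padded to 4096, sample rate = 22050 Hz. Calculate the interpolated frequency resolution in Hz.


Frequency resolution after zero-padding:
N_padded = 2048 * 2 = 4096
df = fs / N_padded
   = 22050 / 4096
   = 5.3833 Hz

5.3833 Hz


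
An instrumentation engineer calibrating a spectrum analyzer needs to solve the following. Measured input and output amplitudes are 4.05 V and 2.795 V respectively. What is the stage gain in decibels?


Voltage gain in dB:
G = 20 * log10(Vout / Vin)
  = 20 * log10(2.795 / 4.05)
  = 20 * log10(0.690123)
  = 20 * -0.161073
  = -3.22 dB

-3.22 dB


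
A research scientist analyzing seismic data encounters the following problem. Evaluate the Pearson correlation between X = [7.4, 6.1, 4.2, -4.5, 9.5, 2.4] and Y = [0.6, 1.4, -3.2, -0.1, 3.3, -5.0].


Pearson correlation coefficient (population):
r = cov(X,Y) / (std(X) * std(Y))
Mean X = 4.1833, Mean Y = -0.5
Cov(X,Y) = 5.315
Std(X) = 4.488287, Std(Y) = 2.797618
r = 0.4233

0.4233


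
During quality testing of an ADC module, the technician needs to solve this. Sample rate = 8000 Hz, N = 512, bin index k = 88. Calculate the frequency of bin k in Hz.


Frequency of DFT bin k:
f_k = k * fs / N
    = 88 * 8000 / 512
    = 704000 / 512
    = 1375.0 Hz

1375.0 Hz


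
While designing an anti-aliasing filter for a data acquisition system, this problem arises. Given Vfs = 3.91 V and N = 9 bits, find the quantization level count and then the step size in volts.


Step 1 — number of quantization levels:
L = 2^N = 2^9 = 512

Step 2 — LSB step size:
delta = Vfs / L
      = 3.91 / 512
      = 0.00763672 V

Levels = 512; step size = 0.00763672 V


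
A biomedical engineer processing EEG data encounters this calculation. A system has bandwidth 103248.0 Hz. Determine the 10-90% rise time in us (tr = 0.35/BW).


Rise time from bandwidth relationship:
tr = 0.35 / BW
   = 0.35 / 103248.0
   = 3.389896172e-06 s
   = 3.3899 us

3.3899 us


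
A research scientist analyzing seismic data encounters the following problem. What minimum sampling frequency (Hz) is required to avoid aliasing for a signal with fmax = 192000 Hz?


The Nyquist rate is twice the maximum frequency component.
fs_min = 2 * fmax
      = 2 * 192000
      = 384000 Hz

384000


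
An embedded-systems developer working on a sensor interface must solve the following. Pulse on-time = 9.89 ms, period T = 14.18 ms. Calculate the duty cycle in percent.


Duty cycle as a percentage:
DC = (t_on / T) * 100
   = (9.89 / 14.18) * 100
   = 0.697461 * 100
   = 69.75 %

69.75 %


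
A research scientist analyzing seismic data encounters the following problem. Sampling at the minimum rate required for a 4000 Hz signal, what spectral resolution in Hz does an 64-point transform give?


Step 1 — Nyquist sampling rate:
fs = 2 * fmax = 2 * 4000 = 8000 Hz

Step 2 — DFT bin spacing:
df = fs / N = 8000 / 64 = 125.0 Hz

125.0 Hz


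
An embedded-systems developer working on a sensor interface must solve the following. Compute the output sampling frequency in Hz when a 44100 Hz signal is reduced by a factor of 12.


Decimation reduces the sample rate:
fs_out = fs_in / M
       = 44100 / 12
       = 3675.0 Hz

3675.0 Hz


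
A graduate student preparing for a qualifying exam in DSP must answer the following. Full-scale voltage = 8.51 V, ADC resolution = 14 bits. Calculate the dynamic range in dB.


Dynamic range from full-scale to LSB:
V_min = V_max / 2^bits = 8.51 / 2^14
DR = 20 * log10(V_max / V_min)
   = 20 * log10(2^14)
   = 20 * 14 * log10(2)
   = 84.29 dB

84.29 dB


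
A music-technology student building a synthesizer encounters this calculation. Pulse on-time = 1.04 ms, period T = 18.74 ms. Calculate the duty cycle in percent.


Duty cycle as a percentage:
DC = (t_on / T) * 100
   = (1.04 / 18.74) * 100
   = 0.055496 * 100
   = 5.55 %

5.55 %


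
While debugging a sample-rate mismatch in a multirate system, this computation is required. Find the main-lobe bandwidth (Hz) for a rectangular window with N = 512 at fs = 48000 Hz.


Main lobe width for a rectangular window:
Width = 2 * fs / N
      = 2 * 48000 / 512
      = 96000 / 512
      = 187.5 Hz

187.5 Hz


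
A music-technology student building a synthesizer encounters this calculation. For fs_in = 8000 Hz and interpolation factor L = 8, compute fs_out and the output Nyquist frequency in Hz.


Step 1 — output sample rate after interpolation by L:
fs_out = L * fs_in = 8 * 8000 = 64000 Hz

Step 2 — Nyquist frequency of the output stream:
f_Nyq = fs_out / 2 = 64000 / 2 = 32000.0 Hz

fs_out = 64000 Hz; f_Nyquist = 32000.0 Hz


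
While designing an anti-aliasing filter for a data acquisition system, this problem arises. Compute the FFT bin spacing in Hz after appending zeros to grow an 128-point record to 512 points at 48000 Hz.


Frequency resolution after zero-padding:
N_padded = 128 * 4 = 512
df = fs / N_padded
   = 48000 / 512
   = 93.75 Hz

93.75 Hz


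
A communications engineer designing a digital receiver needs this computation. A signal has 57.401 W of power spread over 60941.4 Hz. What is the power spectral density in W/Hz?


Power spectral density:
PSD = P / BW
    = 57.401 / 60941.4
    = 0.0009419 W/Hz

0.0009419 W/Hz


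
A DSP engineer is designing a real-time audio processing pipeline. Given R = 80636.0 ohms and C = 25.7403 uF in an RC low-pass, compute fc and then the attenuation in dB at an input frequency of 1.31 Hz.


Step 1 — cutoff frequency:
fc = 1 / (2*pi*R*C)
C = 25.7403 uF = 2.57403e-05 F
fc = 1 / (2*pi*80636.0*2.57403e-05)
   = 0.0766792 Hz

Step 2 — magnitude at f = 1.31 Hz:
|H(f)| = 1 / sqrt(1 + (f/fc)^2)
f/fc = 1.31 / 0.0766792 = 17.084164
|H| = 1 / sqrt(1 + 291.86866) = 0.0584337
|H|_dB = 20*log10(0.0584337) = -24.67 dB

fc = 0.0766792 Hz; |H(1.31 Hz)| = -24.67 dB


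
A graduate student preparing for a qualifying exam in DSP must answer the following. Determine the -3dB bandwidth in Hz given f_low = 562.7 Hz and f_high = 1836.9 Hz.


Bandwidth is the difference of -3dB frequencies:
BW = f_high - f_low
   = 1836.9 - 562.7
   = 1274.2 Hz

1274.2 Hz


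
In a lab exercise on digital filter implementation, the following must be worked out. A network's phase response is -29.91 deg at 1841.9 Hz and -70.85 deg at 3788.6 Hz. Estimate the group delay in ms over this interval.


Group delay from phase difference:
tau = -d(phi)/d(omega)
d(phi) = -40.94 deg = -0.714538 rad
d(omega) = 2*pi*(3788.6 - 1841.9) = 12231.4768 rad/s
tau = -(-0.714538) / 12231.4768
    = 0.0584 ms

0.0584 ms


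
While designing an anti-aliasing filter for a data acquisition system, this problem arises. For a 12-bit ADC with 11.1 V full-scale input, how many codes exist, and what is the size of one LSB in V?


Step 1 — number of quantization levels:
L = 2^N = 2^12 = 4096

Step 2 — LSB step size:
delta = Vfs / L
      = 11.1 / 4096
      = 0.00270996 V

Levels = 4096; step size = 0.00270996 V


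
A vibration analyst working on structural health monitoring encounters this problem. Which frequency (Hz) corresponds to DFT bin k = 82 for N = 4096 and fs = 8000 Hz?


Frequency of DFT bin k:
f_k = k * fs / N
    = 82 * 8000 / 4096
    = 656000 / 4096
    = 160.156 Hz

160.156 Hz


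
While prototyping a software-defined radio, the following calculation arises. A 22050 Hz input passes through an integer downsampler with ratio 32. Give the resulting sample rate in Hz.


Decimation reduces the sample rate:
fs_out = fs_in / M
       = 22050 / 32
       = 689.0625 Hz

689.0625 Hz


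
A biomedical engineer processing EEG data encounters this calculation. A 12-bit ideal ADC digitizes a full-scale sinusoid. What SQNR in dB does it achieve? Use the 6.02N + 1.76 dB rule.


Theoretical SNR for a full-scale sinusoid:
SNR = 6.02 * N + 1.76
    = 6.02 * 12 + 1.76
    = 72.24 + 1.76
    = 74.0 dB

74.0 dB


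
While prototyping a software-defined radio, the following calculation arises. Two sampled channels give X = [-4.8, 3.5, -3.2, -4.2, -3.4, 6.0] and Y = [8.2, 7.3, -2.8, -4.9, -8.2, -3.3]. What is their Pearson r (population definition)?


Pearson correlation coefficient (population):
r = cov(X,Y) / (std(X) * std(Y))
Mean X = -1.0167, Mean Y = -0.6167
Cov(X,Y) = 3.341389
Std(X) = 4.173894, Std(Y) = 6.1675
r = 0.1298

0.1298


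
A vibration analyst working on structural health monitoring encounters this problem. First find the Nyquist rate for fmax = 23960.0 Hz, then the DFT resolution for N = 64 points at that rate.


Step 1 — Nyquist sampling rate:
fs = 2 * fmax = 2 * 23960.0 = 47920.0 Hz

Step 2 — DFT bin spacing:
df = fs / N = 47920.0 / 64 = 748.75 Hz

748.75 Hz


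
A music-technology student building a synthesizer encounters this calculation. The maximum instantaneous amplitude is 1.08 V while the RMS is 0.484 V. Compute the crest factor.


Crest factor is the ratio of peak to RMS:
CF = V_peak / V_rms
   = 1.08 / 0.484
   = 2.2314

2.2314


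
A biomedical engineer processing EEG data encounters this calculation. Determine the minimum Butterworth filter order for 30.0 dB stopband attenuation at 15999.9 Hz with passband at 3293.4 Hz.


Butterworth filter order formula:
n = log10(10^(A/10) - 1) / (2 * log10(f_stop/f_pass))
10^(30.0/10) - 1 = 999.0
f_stop/f_pass = 15999.9 / 3293.4 = 4.8582
n = 2.1848 -> ceil = 3

3


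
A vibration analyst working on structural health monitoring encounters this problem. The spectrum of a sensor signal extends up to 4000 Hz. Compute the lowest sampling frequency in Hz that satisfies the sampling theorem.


The Nyquist rate is twice the maximum frequency component.
fs_min = 2 * fmax
      = 2 * 4000
      = 8000 Hz

8000


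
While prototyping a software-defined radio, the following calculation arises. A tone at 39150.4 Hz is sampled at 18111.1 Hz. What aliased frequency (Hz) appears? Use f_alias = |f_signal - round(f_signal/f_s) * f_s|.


Compute the nearest integer multiple of fs to the signal:
n = round(39150.4 / 18111.1) = 2
f_alias = |39150.4 - 2 * 18111.1|
        = |39150.4 - 36222.2|
        = 2928.2 Hz

2928.2


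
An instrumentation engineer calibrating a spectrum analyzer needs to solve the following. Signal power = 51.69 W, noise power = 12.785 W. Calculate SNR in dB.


SNR in decibels:
SNR = 10 * log10(Ps / Pn)
    = 10 * log10(51.69 / 12.785)
    = 10 * log10(4.043)
    = 10 * 0.6067
    = 6.07 dB

6.07 dB


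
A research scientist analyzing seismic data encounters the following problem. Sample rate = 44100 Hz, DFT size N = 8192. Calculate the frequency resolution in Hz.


DFT frequency resolution:
df = fs / N
   = 44100 / 8192
   = 5.3833 Hz

5.3833 Hz


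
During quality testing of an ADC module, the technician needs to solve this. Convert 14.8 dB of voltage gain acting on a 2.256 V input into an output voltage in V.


Output voltage from dB gain:
V_out = V_in * 10^(gain_dB / 20)
      = 2.256 * 10^(14.8 / 20)
      = 2.256 * 5.495409
      = 12.3976 V

12.3976 V


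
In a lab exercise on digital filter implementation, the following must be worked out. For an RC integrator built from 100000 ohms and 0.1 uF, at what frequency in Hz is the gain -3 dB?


Cutoff frequency of a first-order RC filter:
fc = 1 / (2 * pi * R * C)
C = 0.1 uF = 1e-07 F
fc = 1 / (2 * pi * 100000 * 1e-07)
   = 1 / 0.062831853071796
   = 15.915494 Hz

15.915494 Hz


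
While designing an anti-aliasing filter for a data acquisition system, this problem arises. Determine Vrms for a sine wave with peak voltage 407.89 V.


RMS voltage for a sinusoidal waveform:
V_rms = V_peak / sqrt(2)
      = 407.89 / 1.414214
      = 288.422 V

288.422 V


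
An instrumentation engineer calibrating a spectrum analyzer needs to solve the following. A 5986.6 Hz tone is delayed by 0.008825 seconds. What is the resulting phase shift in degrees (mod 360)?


Phase shift from frequency and time delay:
phi = 360 * f * t_delay
    = 360 * 5986.6 * 0.008825
    = 19019.43 degrees
    mod 360 = 299.43 degrees

299.43 degrees


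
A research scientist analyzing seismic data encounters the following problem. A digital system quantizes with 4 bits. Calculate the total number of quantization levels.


Number of quantization levels = 2^N
= 2^4
= 16

16


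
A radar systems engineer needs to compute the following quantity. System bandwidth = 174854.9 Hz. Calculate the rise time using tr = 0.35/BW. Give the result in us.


Rise time from bandwidth relationship:
tr = 0.35 / BW
   = 0.35 / 174854.9
   = 2.001659662e-06 s
   = 2.0017 us

2.0017 us


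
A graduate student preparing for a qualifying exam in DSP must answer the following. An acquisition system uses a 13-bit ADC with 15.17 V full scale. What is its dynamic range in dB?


Dynamic range from full-scale to LSB:
V_min = V_max / 2^bits = 15.17 / 2^13
DR = 20 * log10(V_max / V_min)
   = 20 * log10(2^13)
   = 20 * 13 * log10(2)
   = 78.27 dB

78.27 dB


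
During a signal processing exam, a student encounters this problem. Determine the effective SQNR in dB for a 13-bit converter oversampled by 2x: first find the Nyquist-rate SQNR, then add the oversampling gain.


Step 1 — baseline SQNR at Nyquist:
SQNR_base = 6.02*N + 1.76
          = 6.02*13 + 1.76
          = 80.02 dB

Step 2 — oversampling processing gain:
G = 10*log10(OSR) = 10*log10(2) = 3.01 dB

Step 3 — total:
SQNR_total = 80.02 + 3.01 = 83.03 dB

Base SQNR = 80.02 dB; oversampled SQNR = 83.03 dB


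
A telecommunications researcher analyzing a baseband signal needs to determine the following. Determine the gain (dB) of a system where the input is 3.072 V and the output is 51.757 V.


Voltage gain in dB:
G = 20 * log10(Vout / Vin)
  = 20 * log10(51.757 / 3.072)
  = 20 * log10(16.847982)
  = 20 * 1.226548
  = 24.53 dB

24.53 dB


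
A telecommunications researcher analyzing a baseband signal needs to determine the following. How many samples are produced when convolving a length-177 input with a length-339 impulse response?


Linear convolution output length:
L = N + M - 1
  = 177 + 339 - 1
  = 515 samples

515


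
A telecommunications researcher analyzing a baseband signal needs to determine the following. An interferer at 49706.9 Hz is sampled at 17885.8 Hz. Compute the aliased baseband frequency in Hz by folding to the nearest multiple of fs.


Compute the nearest integer multiple of fs to the signal:
n = round(49706.9 / 17885.8) = 3
f_alias = |49706.9 - 3 * 17885.8|
        = |49706.9 - 53657.4|
        = 3950.5 Hz

3950.5


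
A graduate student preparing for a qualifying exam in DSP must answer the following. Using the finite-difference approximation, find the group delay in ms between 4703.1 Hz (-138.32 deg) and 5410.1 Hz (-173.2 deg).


Group delay from phase difference:
tau = -d(phi)/d(omega)
d(phi) = -34.88 deg = -0.608771 rad
d(omega) = 2*pi*(5410.1 - 4703.1) = 4442.212 rad/s
tau = -(-0.608771) / 4442.212
    = 0.137 ms

0.137 ms


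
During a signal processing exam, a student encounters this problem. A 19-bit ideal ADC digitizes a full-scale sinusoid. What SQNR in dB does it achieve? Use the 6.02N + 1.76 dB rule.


Theoretical SNR for a full-scale sinusoid:
SNR = 6.02 * N + 1.76
    = 6.02 * 19 + 1.76
    = 114.38 + 1.76
    = 116.14 dB

116.14 dB


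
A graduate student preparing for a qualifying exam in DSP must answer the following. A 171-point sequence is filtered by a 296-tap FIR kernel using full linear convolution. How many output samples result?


Linear convolution output length:
L = N + M - 1
  = 171 + 296 - 1
  = 466 samples

466


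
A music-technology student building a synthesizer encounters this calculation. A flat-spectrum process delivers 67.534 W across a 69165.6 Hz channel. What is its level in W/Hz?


Power spectral density:
PSD = P / BW
    = 67.534 / 69165.6
    = 0.00097641 W/Hz

0.00097641 W/Hz


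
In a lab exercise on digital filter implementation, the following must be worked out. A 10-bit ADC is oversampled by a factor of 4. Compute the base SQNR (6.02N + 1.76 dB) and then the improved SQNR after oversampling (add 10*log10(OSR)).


Step 1 — baseline SQNR at Nyquist:
SQNR_base = 6.02*N + 1.76
          = 6.02*10 + 1.76
          = 61.96 dB

Step 2 — oversampling processing gain:
G = 10*log10(OSR) = 10*log10(4) = 6.02 dB

Step 3 — total:
SQNR_total = 61.96 + 6.02 = 67.98 dB

Base SQNR = 61.96 dB; oversampled SQNR = 67.98 dB


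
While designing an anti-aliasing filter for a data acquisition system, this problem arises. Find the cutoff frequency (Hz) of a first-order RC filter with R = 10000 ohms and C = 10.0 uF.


Cutoff frequency of a first-order RC filter:
fc = 1 / (2 * pi * R * C)
C = 10.0 uF = 1e-05 F
fc = 1 / (2 * pi * 10000 * 1e-05)
   = 1 / 0.62831853071796
   = 1.591549 Hz

1.591549 Hz


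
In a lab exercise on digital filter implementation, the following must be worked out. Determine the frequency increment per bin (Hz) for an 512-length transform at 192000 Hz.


DFT frequency resolution:
df = fs / N
   = 192000 / 512
   = 375.0 Hz

375.0 Hz


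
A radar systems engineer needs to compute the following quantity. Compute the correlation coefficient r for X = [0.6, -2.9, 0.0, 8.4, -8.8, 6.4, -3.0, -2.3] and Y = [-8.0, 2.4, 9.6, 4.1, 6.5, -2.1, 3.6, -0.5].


Pearson correlation coefficient (population):
r = cov(X,Y) / (std(X) * std(Y))
Mean X = -0.2, Mean Y = 1.95
Cov(X,Y) = -6.81125
Std(X) = 5.144171, Std(Y) = 5.101225
r = -0.2596

-0.2596


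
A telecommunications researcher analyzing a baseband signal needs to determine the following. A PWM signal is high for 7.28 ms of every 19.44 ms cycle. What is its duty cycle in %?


Duty cycle as a percentage:
DC = (t_on / T) * 100
   = (7.28 / 19.44) * 100
   = 0.374486 * 100
   = 37.45 %

37.45 %


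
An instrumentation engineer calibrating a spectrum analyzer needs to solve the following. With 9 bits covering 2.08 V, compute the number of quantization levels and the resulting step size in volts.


Step 1 — number of quantization levels:
L = 2^N = 2^9 = 512

Step 2 — LSB step size:
delta = Vfs / L
      = 2.08 / 512
      = 0.0040625 V

Levels = 512; step size = 0.0040625 V


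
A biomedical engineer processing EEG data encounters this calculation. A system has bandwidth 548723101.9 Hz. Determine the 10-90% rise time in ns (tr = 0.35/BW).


Rise time from bandwidth relationship:
tr = 0.35 / BW
   = 0.35 / 548723101.9
   = 6.378444771e-10 s
   = 0.6378 ns

0.6378 ns


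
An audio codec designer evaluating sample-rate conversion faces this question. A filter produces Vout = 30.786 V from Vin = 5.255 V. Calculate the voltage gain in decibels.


Voltage gain in dB:
G = 20 * log10(Vout / Vin)
  = 20 * log10(30.786 / 5.255)
  = 20 * log10(5.858421)
  = 20 * 0.767781
  = 15.36 dB

15.36 dB


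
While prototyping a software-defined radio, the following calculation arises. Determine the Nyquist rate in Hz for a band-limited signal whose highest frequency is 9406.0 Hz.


The Nyquist rate is twice the maximum frequency component.
fs_min = 2 * fmax
      = 2 * 9406.0
      = 18812.0 Hz

18812.0


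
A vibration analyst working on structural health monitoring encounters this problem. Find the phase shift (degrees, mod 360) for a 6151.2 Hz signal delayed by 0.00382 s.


Phase shift from frequency and time delay:
phi = 360 * f * t_delay
    = 360 * 6151.2 * 0.00382
    = 8459.13 degrees
    mod 360 = 179.13 degrees

179.13 degrees


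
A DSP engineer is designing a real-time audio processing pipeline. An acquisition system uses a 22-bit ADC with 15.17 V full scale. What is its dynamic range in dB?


Dynamic range from full-scale to LSB:
V_min = V_max / 2^bits = 15.17 / 2^22
DR = 20 * log10(V_max / V_min)
   = 20 * log10(2^22)
   = 20 * 22 * log10(2)
   = 132.45 dB

132.45 dB


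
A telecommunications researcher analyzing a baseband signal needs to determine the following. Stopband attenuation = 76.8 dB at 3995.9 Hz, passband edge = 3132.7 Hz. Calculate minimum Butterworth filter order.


Butterworth filter order formula:
n = log10(10^(A/10) - 1) / (2 * log10(f_stop/f_pass))
10^(76.8/10) - 1 = 47863008.2323
f_stop/f_pass = 3995.9 / 3132.7 = 1.2755
n = 36.3307 -> ceil = 37

37


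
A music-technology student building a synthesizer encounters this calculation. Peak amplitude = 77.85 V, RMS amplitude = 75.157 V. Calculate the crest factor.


Crest factor is the ratio of peak to RMS:
CF = V_peak / V_rms
   = 77.85 / 75.157
   = 1.0358

1.0358


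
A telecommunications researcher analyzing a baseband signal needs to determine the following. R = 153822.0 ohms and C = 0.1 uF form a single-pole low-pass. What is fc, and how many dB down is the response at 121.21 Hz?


Step 1 — cutoff frequency:
fc = 1 / (2*pi*R*C)
C = 0.1 uF = 1e-07 F
fc = 1 / (2*pi*153822.0*1e-07)
   = 10.3467 Hz

Step 2 — magnitude at f = 121.21 Hz:
|H(f)| = 1 / sqrt(1 + (f/fc)^2)
f/fc = 121.21 / 10.3467 = 11.714846
|H| = 1 / sqrt(1 + 137.237617) = 0.0850525
|H|_dB = 20*log10(0.0850525) = -21.41 dB

fc = 10.3467 Hz; |H(121.21 Hz)| = -21.41 dB


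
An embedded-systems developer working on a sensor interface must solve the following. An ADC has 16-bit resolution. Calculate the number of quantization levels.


Number of quantization levels = 2^N
= 2^16
= 65536

65536


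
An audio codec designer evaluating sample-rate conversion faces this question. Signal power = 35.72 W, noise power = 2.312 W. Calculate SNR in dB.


SNR in decibels:
SNR = 10 * log10(Ps / Pn)
    = 10 * log10(35.72 / 2.312)
    = 10 * log10(15.4498)
    = 10 * 1.1889
    = 11.89 dB

11.89 dB


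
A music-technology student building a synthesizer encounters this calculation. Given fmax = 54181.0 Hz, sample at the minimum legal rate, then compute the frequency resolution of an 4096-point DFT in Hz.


Step 1 — Nyquist sampling rate:
fs = 2 * fmax = 2 * 54181.0 = 108362.0 Hz

Step 2 — DFT bin spacing:
df = fs / N = 108362.0 / 4096 = 26.4556 Hz

26.4556 Hz


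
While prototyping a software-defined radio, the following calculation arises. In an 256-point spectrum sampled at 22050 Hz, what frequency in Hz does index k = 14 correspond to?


Frequency of DFT bin k:
f_k = k * fs / N
    = 14 * 22050 / 256
    = 308700 / 256
    = 1205.859 Hz

1205.859 Hz


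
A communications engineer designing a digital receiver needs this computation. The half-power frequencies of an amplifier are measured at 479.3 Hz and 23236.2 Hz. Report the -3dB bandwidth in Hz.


Bandwidth is the difference of -3dB frequencies:
BW = f_high - f_low
   = 23236.2 - 479.3
   = 22756.9 Hz

22756.9 Hz


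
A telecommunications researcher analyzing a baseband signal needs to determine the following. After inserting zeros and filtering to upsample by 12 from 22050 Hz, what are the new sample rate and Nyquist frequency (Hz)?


Step 1 — output sample rate after interpolation by L:
fs_out = L * fs_in = 12 * 22050 = 264600 Hz

Step 2 — Nyquist frequency of the output stream:
f_Nyq = fs_out / 2 = 264600 / 2 = 132300.0 Hz

fs_out = 264600 Hz; f_Nyquist = 132300.0 Hz


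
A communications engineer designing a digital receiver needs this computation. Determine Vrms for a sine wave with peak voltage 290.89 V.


RMS voltage for a sinusoidal waveform:
V_rms = V_peak / sqrt(2)
      = 290.89 / 1.414214
      = 205.69 V

205.69 V


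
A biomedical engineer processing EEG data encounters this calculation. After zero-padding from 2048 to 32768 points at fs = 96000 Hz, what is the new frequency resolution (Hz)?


Frequency resolution after zero-padding:
N_padded = 2048 * 16 = 32768
df = fs / N_padded
   = 96000 / 32768
   = 2.9297 Hz

2.9297 Hz
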